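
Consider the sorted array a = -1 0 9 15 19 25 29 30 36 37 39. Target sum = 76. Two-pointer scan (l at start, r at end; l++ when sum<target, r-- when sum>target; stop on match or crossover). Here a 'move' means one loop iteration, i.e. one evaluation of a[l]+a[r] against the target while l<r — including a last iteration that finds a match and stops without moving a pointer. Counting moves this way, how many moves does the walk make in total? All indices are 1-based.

l=1 r=11: -1+39=38 <76, l++
l=2 r=11: 0+39=39 <76, l++
l=3 r=11: 9+39=48 <76, l++
l=4 r=11: 15+39=54 <76, l++
l=5 r=11: 19+39=58 <76, l++
l=6 r=11: 25+39=64 <76, l++
l=7 r=11: 29+39=68 <76, l++
l=8 r=11: 30+39=69 <76, l++
l=9 r=11: 36+39=75 <76, l++
l=10 r=11: 37+39=76, found

10 moves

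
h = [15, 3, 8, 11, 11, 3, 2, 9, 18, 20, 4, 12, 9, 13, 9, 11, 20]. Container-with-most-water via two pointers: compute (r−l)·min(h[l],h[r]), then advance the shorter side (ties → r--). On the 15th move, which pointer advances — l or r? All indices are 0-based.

r

[0,16] min(15,20)*16=240 best=240 * → l++
[1,16] min(3,20)*15=45 best=240 → l++
[2,16] min(8,20)*14=112 best=240 → l++
[3,16] min(11,20)*13=143 best=240 → l++
[4,16] min(11,20)*12=132 best=240 → l++
[5,16] min(3,20)*11=33 best=240 → l++
[6,16] min(2,20)*10=20 best=240 → l++
[7,16] min(9,20)*9=81 best=240 → l++
[8,16] min(18,20)*8=144 best=240 → l++
[9,16] min(20,20)*7=140 best=240 → r--
[9,15] min(20,11)*6=66 best=240 → r--
[9,14] min(20,9)*5=45 best=240 → r--
[9,13] min(20,13)*4=52 best=240 → r--
[9,12] min(20,9)*3=27 best=240 → r--
[9,11] min(20,12)*2=24 best=240 → r--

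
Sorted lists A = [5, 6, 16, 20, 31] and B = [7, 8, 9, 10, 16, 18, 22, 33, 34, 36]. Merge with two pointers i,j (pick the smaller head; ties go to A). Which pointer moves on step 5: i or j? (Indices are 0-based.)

j

i=0 j=0: A[i]=5<=B[j]=7 take 5, i++
i=1 j=0: A[i]=6<=B[j]=7 take 6, i++
i=2 j=0: A[i]=16>B[j]=7 take 7, j++
i=2 j=1: A[i]=16>B[j]=8 take 8, j++
i=2 j=2: A[i]=16>B[j]=9 take 9, j++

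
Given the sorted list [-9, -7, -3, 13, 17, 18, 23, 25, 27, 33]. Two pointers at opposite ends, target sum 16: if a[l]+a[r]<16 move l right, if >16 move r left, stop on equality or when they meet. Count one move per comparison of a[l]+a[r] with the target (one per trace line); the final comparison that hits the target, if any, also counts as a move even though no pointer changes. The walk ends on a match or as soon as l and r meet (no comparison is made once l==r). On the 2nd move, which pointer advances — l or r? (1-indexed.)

[1,10] -9+33=24 >16 → r--
[1,9] -9+27=18 >16 → r--

r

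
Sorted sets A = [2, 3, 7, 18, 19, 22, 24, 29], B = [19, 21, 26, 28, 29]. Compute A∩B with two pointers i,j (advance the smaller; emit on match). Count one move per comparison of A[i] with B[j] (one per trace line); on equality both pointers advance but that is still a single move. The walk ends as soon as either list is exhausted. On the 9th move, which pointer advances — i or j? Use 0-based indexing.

j

i=0 j=0: 2<19, i++
i=1 j=0: 3<19, i++
i=2 j=0: 7<19, i++
i=3 j=0: 18<19, i++
i=4 j=0: 19==19 emit, i++,j++
i=5 j=1: 22>21, j++
i=5 j=2: 22<26, i++
i=6 j=2: 24<26, i++
i=7 j=2: 29>26, j++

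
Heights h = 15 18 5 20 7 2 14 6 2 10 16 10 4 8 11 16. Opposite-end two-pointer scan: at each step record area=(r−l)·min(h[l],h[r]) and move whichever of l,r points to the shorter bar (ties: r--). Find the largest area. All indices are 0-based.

l=0 r=15: min(15,16)*15=225 best=225 *, l++
l=1 r=15: min(18,16)*14=224 best=225, r--
l=1 r=14: min(18,11)*13=143 best=225, r--
l=1 r=13: min(18,8)*12=96 best=225, r--
l=1 r=12: min(18,4)*11=44 best=225, r--
l=1 r=11: min(18,10)*10=100 best=225, r--
l=1 r=10: min(18,16)*9=144 best=225, r--
l=1 r=9: min(18,10)*8=80 best=225, r--
l=1 r=8: min(18,2)*7=14 best=225, r--
l=1 r=7: min(18,6)*6=36 best=225, r--
l=1 r=6: min(18,14)*5=70 best=225, r--
l=1 r=5: min(18,2)*4=8 best=225, r--
l=1 r=4: min(18,7)*3=21 best=225, r--
l=1 r=3: min(18,20)*2=36 best=225, l++
l=2 r=3: min(5,20)*1=5 best=225, l++

max area = 225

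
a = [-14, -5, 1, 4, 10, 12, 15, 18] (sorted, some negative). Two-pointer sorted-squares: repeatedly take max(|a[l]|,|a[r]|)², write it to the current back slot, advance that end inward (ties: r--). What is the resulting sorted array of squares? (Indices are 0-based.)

[1, 16, 25, 100, 144, 196, 225, 324]

l=0 r=7: |-14|<=|18| out[7]=324, r--
l=0 r=6: |-14|<=|15| out[6]=225, r--
l=0 r=5: |-14|>|12| out[5]=196, l++
l=1 r=5: |-5|<=|12| out[4]=144, r--
l=1 r=4: |-5|<=|10| out[3]=100, r--
l=1 r=3: |-5|>|4| out[2]=25, l++
l=2 r=3: |1|<=|4| out[1]=16, r--
l=2 r=2: |1|<=|1| out[0]=1, r--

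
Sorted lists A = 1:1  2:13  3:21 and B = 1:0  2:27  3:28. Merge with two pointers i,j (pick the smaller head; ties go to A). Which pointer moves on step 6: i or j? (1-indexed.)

[i=1,j=1] A[i]=1>B[j]=0 take 0 → j++
[i=1,j=2] A[i]=1<=B[j]=27 take 1 → i++
[i=2,j=2] A[i]=13<=B[j]=27 take 13 → i++
[i=3,j=2] A[i]=21<=B[j]=27 take 21 → i++
[i=4,j=2] A done, take B[j]=27 → j++
[i=4,j=3] A done, take B[j]=28 → j++

j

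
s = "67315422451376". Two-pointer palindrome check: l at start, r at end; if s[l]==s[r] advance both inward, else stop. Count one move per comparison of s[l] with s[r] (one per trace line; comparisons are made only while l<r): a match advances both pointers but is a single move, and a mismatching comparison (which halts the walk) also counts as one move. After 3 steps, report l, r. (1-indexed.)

l=4, r=11

[1,14] '6'=='6' → l++,r--
[2,13] '7'=='7' → l++,r--
[3,12] '3'=='3' → l++,r--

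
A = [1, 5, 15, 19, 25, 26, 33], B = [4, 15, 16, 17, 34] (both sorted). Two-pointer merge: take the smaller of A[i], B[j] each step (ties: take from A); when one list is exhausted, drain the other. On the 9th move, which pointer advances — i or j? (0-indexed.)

i=0 j=0: A[i]=1<=B[j]=4 take 1, i++
i=1 j=0: A[i]=5>B[j]=4 take 4, j++
i=1 j=1: A[i]=5<=B[j]=15 take 5, i++
i=2 j=1: A[i]=15<=B[j]=15 take 15, i++
i=3 j=1: A[i]=19>B[j]=15 take 15, j++
i=3 j=2: A[i]=19>B[j]=16 take 16, j++
i=3 j=3: A[i]=19>B[j]=17 take 17, j++
i=3 j=4: A[i]=19<=B[j]=34 take 19, i++
i=4 j=4: A[i]=25<=B[j]=34 take 25, i++

i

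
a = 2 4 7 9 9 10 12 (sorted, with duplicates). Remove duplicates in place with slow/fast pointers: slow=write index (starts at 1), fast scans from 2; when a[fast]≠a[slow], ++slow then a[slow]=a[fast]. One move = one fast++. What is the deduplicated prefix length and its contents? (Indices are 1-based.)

(s=1,f=2) a[fast]=4≠a[slow]=2 write a[2]=4 → slow++,fast++
(s=2,f=3) a[fast]=7≠a[slow]=4 write a[3]=7 → slow++,fast++
(s=3,f=4) a[fast]=9≠a[slow]=7 write a[4]=9 → slow++,fast++
(s=4,f=5) a[fast]=9=a[slow] dup → fast++
(s=4,f=6) a[fast]=10≠a[slow]=9 write a[5]=10 → slow++,fast++
(s=5,f=7) a[fast]=12≠a[slow]=10 write a[6]=12 → slow++,fast++

length 6; prefix = [2, 4, 7, 9, 10, 12]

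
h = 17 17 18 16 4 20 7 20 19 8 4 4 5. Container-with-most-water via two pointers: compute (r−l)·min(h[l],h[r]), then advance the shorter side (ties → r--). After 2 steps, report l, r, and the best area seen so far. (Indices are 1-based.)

[1,13] min(17,5)*12=60 best=60 * → r--
[1,12] min(17,4)*11=44 best=60 → r--

l=1, r=11, best area=60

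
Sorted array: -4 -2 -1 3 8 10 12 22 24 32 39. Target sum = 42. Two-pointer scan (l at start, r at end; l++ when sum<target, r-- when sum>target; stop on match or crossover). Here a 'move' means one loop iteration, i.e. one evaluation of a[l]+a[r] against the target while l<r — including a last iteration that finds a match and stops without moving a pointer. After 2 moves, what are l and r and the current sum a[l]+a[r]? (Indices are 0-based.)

l=2, r=10, sum=38

l=0 r=10: -4+39=35 <42, l++
l=1 r=10: -2+39=37 <42, l++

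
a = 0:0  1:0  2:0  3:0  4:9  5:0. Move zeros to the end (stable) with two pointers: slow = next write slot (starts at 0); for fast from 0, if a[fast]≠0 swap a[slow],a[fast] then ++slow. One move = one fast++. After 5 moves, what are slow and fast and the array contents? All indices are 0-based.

slow=1, fast=5, a=[9, 0, 0, 0, 0, 0]

slow=0 fast=0: a[fast]=0, fast++
slow=0 fast=1: a[fast]=0, fast++
slow=0 fast=2: a[fast]=0, fast++
slow=0 fast=3: a[fast]=0, fast++
slow=0 fast=4: a[fast]=9≠0 swap→a[0]=9, slow++,fast++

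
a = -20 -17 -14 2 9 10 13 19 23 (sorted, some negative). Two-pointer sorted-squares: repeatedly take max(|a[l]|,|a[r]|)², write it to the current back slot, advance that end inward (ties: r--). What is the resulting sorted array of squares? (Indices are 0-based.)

l=0 r=8: |-20|<=|23| out[8]=529, r--
l=0 r=7: |-20|>|19| out[7]=400, l++
l=1 r=7: |-17|<=|19| out[6]=361, r--
l=1 r=6: |-17|>|13| out[5]=289, l++
l=2 r=6: |-14|>|13| out[4]=196, l++
l=3 r=6: |2|<=|13| out[3]=169, r--
l=3 r=5: |2|<=|10| out[2]=100, r--
l=3 r=4: |2|<=|9| out[1]=81, r--
l=3 r=3: |2|<=|2| out[0]=4, r--

[4, 81, 100, 169, 196, 289, 361, 400, 529]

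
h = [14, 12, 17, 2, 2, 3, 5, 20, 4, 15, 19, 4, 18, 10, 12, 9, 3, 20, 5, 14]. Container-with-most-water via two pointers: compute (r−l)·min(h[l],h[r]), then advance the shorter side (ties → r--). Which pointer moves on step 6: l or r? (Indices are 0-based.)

[0,19] min(14,14)*19=266 best=266 * → r--
[0,18] min(14,5)*18=90 best=266 → r--
[0,17] min(14,20)*17=238 best=266 → l++
[1,17] min(12,20)*16=192 best=266 → l++
[2,17] min(17,20)*15=255 best=266 → l++
[3,17] min(2,20)*14=28 best=266 → l++

l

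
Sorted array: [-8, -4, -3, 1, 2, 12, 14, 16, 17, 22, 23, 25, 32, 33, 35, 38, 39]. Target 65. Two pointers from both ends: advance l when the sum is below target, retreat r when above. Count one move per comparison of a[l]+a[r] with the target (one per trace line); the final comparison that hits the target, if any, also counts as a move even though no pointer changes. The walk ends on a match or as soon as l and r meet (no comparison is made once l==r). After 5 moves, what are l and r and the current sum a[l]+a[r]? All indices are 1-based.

l=6, r=17, sum=51

[1,17] -8+39=31 <65 → l++
[2,17] -4+39=35 <65 → l++
[3,17] -3+39=36 <65 → l++
[4,17] 1+39=40 <65 → l++
[5,17] 2+39=41 <65 → l++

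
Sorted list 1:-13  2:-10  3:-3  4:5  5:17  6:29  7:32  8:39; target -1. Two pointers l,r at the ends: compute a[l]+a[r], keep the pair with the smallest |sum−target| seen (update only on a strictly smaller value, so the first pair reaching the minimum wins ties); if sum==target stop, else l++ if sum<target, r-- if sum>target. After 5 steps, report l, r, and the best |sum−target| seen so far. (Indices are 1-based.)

[1,8] -13+39=26 d=27 * → r--
[1,7] -13+32=19 d=20 * → r--
[1,6] -13+29=16 d=17 * → r--
[1,5] -13+17=4 d=5 * → r--
[1,4] -13+5=-8 d=7 → l++

l=2, r=4, best |Δ|=5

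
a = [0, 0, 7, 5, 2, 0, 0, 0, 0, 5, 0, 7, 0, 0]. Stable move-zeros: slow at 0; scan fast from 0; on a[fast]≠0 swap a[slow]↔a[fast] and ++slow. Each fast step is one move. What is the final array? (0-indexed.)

[7, 5, 2, 5, 7, 0, 0, 0, 0, 0, 0, 0, 0, 0]

(s=0,f=0) a[fast]=0 → fast++
(s=0,f=1) a[fast]=0 → fast++
(s=0,f=2) a[fast]=7≠0 swap→a[0]=7 → slow++,fast++
(s=1,f=3) a[fast]=5≠0 swap→a[1]=5 → slow++,fast++
(s=2,f=4) a[fast]=2≠0 swap→a[2]=2 → slow++,fast++
(s=3,f=5) a[fast]=0 → fast++
(s=3,f=6) a[fast]=0 → fast++
(s=3,f=7) a[fast]=0 → fast++
(s=3,f=8) a[fast]=0 → fast++
(s=3,f=9) a[fast]=5≠0 swap→a[3]=5 → slow++,fast++
(s=4,f=10) a[fast]=0 → fast++
(s=4,f=11) a[fast]=7≠0 swap→a[4]=7 → slow++,fast++
(s=5,f=12) a[fast]=0 → fast++
(s=5,f=13) a[fast]=0 → fast++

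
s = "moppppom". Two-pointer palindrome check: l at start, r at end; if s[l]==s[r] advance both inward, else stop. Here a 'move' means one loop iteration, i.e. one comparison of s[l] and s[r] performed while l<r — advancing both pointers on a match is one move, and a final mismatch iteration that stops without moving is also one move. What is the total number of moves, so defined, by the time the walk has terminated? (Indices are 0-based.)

4 moves

[0,7] 'm'=='m' → l++,r--
[1,6] 'o'=='o' → l++,r--
[2,5] 'p'=='p' → l++,r--
[3,4] 'p'=='p' → l++,r--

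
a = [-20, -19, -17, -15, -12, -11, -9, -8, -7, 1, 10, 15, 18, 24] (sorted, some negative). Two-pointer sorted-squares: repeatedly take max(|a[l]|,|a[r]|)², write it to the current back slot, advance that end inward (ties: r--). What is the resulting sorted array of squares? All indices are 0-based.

[0,13] |-20|<=|24| out[13]=576 → r--
[0,12] |-20|>|18| out[12]=400 → l++
[1,12] |-19|>|18| out[11]=361 → l++
[2,12] |-17|<=|18| out[10]=324 → r--
[2,11] |-17|>|15| out[9]=289 → l++
[3,11] |-15|<=|15| out[8]=225 → r--
[3,10] |-15|>|10| out[7]=225 → l++
[4,10] |-12|>|10| out[6]=144 → l++
[5,10] |-11|>|10| out[5]=121 → l++
[6,10] |-9|<=|10| out[4]=100 → r--
[6,9] |-9|>|1| out[3]=81 → l++
[7,9] |-8|>|1| out[2]=64 → l++
[8,9] |-7|>|1| out[1]=49 → l++
[9,9] |1|<=|1| out[0]=1 → r--

[1, 49, 64, 81, 100, 121, 144, 225, 225, 289, 324, 361, 400, 576]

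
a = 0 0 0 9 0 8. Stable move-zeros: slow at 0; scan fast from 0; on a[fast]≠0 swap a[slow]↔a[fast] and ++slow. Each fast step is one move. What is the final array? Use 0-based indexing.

(s=0,f=0) a[fast]=0 → fast++
(s=0,f=1) a[fast]=0 → fast++
(s=0,f=2) a[fast]=0 → fast++
(s=0,f=3) a[fast]=9≠0 swap→a[0]=9 → slow++,fast++
(s=1,f=4) a[fast]=0 → fast++
(s=1,f=5) a[fast]=8≠0 swap→a[1]=8 → slow++,fast++

[9, 8, 0, 0, 0, 0]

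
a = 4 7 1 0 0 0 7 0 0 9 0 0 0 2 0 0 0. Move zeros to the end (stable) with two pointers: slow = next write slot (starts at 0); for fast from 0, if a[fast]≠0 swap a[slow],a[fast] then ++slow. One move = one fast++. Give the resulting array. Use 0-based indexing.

(s=0,f=0) a[fast]=4≠0 swap→a[0]=4 → slow++,fast++
(s=1,f=1) a[fast]=7≠0 swap→a[1]=7 → slow++,fast++
(s=2,f=2) a[fast]=1≠0 swap→a[2]=1 → slow++,fast++
(s=3,f=3) a[fast]=0 → fast++
(s=3,f=4) a[fast]=0 → fast++
(s=3,f=5) a[fast]=0 → fast++
(s=3,f=6) a[fast]=7≠0 swap→a[3]=7 → slow++,fast++
(s=4,f=7) a[fast]=0 → fast++
(s=4,f=8) a[fast]=0 → fast++
(s=4,f=9) a[fast]=9≠0 swap→a[4]=9 → slow++,fast++
(s=5,f=10) a[fast]=0 → fast++
(s=5,f=11) a[fast]=0 → fast++
(s=5,f=12) a[fast]=0 → fast++
(s=5,f=13) a[fast]=2≠0 swap→a[5]=2 → slow++,fast++
(s=6,f=14) a[fast]=0 → fast++
(s=6,f=15) a[fast]=0 → fast++
(s=6,f=16) a[fast]=0 → fast++

[4, 7, 1, 7, 9, 2, 0, 0, 0, 0, 0, 0, 0, 0, 0, 0, 0]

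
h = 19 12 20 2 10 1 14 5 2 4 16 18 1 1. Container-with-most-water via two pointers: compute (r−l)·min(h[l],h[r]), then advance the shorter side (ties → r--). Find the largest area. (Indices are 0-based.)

[0,13] min(19,1)*13=13 best=13 * → r--
[0,12] min(19,1)*12=12 best=13 → r--
[0,11] min(19,18)*11=198 best=198 * → r--
[0,10] min(19,16)*10=160 best=198 → r--
[0,9] min(19,4)*9=36 best=198 → r--
[0,8] min(19,2)*8=16 best=198 → r--
[0,7] min(19,5)*7=35 best=198 → r--
[0,6] min(19,14)*6=84 best=198 → r--
[0,5] min(19,1)*5=5 best=198 → r--
[0,4] min(19,10)*4=40 best=198 → r--
[0,3] min(19,2)*3=6 best=198 → r--
[0,2] min(19,20)*2=38 best=198 → l++
[1,2] min(12,20)*1=12 best=198 → l++

max area = 198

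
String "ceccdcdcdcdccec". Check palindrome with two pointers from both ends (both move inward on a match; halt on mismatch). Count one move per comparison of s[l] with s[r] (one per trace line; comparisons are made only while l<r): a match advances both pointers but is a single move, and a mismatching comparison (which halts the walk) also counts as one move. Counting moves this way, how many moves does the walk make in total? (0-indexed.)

l=0 r=14: 'c'=='c', l++,r--
l=1 r=13: 'e'=='e', l++,r--
l=2 r=12: 'c'=='c', l++,r--
l=3 r=11: 'c'=='c', l++,r--
l=4 r=10: 'd'=='d', l++,r--
l=5 r=9: 'c'=='c', l++,r--
l=6 r=8: 'd'=='d', l++,r--

7 moves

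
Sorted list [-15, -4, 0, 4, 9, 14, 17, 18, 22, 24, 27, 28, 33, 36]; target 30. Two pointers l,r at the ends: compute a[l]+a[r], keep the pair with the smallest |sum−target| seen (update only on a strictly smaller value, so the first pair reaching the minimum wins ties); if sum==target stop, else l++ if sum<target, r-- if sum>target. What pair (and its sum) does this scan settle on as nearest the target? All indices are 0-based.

pair (-4, 33) with sum 29 (|Δ|=1)

[0,13] -15+36=21 d=9 * → l++
[1,13] -4+36=32 d=2 * → r--
[1,12] -4+33=29 d=1 * → l++
[2,12] 0+33=33 d=3 → r--
[2,11] 0+28=28 d=2 → l++
[3,11] 4+28=32 d=2 → r--
[3,10] 4+27=31 d=1 → r--
[3,9] 4+24=28 d=2 → l++
[4,9] 9+24=33 d=3 → r--
[4,8] 9+22=31 d=1 → r--
[4,7] 9+18=27 d=3 → l++
[5,7] 14+18=32 d=2 → r--
[5,6] 14+17=31 d=1 → r--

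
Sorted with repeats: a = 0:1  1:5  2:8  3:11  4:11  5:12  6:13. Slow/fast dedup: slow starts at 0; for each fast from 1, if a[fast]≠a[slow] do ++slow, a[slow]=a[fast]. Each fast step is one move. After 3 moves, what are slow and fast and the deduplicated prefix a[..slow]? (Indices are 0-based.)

(s=0,f=1) a[fast]=5≠a[slow]=1 write a[1]=5 → slow++,fast++
(s=1,f=2) a[fast]=8≠a[slow]=5 write a[2]=8 → slow++,fast++
(s=2,f=3) a[fast]=11≠a[slow]=8 write a[3]=11 → slow++,fast++

slow=3, fast=4, prefix=[1, 5, 8, 11]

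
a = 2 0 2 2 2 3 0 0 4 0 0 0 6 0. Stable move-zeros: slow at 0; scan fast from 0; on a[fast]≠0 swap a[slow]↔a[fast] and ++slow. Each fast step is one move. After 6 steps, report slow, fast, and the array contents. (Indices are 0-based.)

slow=0 fast=0: a[fast]=2≠0 swap→a[0]=2, slow++,fast++
slow=1 fast=1: a[fast]=0, fast++
slow=1 fast=2: a[fast]=2≠0 swap→a[1]=2, slow++,fast++
slow=2 fast=3: a[fast]=2≠0 swap→a[2]=2, slow++,fast++
slow=3 fast=4: a[fast]=2≠0 swap→a[3]=2, slow++,fast++
slow=4 fast=5: a[fast]=3≠0 swap→a[4]=3, slow++,fast++

slow=5, fast=6, a=[2, 2, 2, 2, 3, 0, 0, 0, 4, 0, 0, 0, 6, 0]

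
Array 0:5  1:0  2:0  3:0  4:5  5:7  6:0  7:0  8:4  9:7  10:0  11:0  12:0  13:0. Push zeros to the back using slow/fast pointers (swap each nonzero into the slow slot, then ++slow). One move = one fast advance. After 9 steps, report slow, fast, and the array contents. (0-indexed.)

slow=4, fast=9, a=[5, 5, 7, 4, 0, 0, 0, 0, 0, 7, 0, 0, 0, 0]

(s=0,f=0) a[fast]=5≠0 swap→a[0]=5 → slow++,fast++
(s=1,f=1) a[fast]=0 → fast++
(s=1,f=2) a[fast]=0 → fast++
(s=1,f=3) a[fast]=0 → fast++
(s=1,f=4) a[fast]=5≠0 swap→a[1]=5 → slow++,fast++
(s=2,f=5) a[fast]=7≠0 swap→a[2]=7 → slow++,fast++
(s=3,f=6) a[fast]=0 → fast++
(s=3,f=7) a[fast]=0 → fast++
(s=3,f=8) a[fast]=4≠0 swap→a[3]=4 → slow++,fast++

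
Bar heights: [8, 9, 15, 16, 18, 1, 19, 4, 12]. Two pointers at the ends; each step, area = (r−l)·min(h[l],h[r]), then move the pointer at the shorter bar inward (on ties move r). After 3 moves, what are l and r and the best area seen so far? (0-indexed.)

l=2, r=7, best area=72

[0,8] min(8,12)*8=64 best=64 * → l++
[1,8] min(9,12)*7=63 best=64 → l++
[2,8] min(15,12)*6=72 best=72 * → r--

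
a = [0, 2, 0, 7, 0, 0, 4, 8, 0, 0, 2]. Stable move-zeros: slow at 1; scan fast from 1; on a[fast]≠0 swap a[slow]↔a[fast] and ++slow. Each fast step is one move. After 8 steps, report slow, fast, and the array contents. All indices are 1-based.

slow=5, fast=9, a=[2, 7, 4, 8, 0, 0, 0, 0, 0, 0, 2]

slow=1 fast=1: a[fast]=0, fast++
slow=1 fast=2: a[fast]=2≠0 swap→a[1]=2, slow++,fast++
slow=2 fast=3: a[fast]=0, fast++
slow=2 fast=4: a[fast]=7≠0 swap→a[2]=7, slow++,fast++
slow=3 fast=5: a[fast]=0, fast++
slow=3 fast=6: a[fast]=0, fast++
slow=3 fast=7: a[fast]=4≠0 swap→a[3]=4, slow++,fast++
slow=4 fast=8: a[fast]=8≠0 swap→a[4]=8, slow++,fast++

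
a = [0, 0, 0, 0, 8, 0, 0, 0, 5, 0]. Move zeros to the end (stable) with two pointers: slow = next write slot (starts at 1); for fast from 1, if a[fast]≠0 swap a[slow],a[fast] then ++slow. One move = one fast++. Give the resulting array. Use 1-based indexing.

slow=1 fast=1: a[fast]=0, fast++
slow=1 fast=2: a[fast]=0, fast++
slow=1 fast=3: a[fast]=0, fast++
slow=1 fast=4: a[fast]=0, fast++
slow=1 fast=5: a[fast]=8≠0 swap→a[1]=8, slow++,fast++
slow=2 fast=6: a[fast]=0, fast++
slow=2 fast=7: a[fast]=0, fast++
slow=2 fast=8: a[fast]=0, fast++
slow=2 fast=9: a[fast]=5≠0 swap→a[2]=5, slow++,fast++
slow=3 fast=10: a[fast]=0, fast++

[8, 5, 0, 0, 0, 0, 0, 0, 0, 0]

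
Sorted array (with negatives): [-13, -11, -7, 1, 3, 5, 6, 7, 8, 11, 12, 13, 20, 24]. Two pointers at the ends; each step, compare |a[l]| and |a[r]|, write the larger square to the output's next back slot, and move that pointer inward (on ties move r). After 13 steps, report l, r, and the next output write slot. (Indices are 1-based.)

l=1 r=14: |-13|<=|24| out[14]=576, r--
l=1 r=13: |-13|<=|20| out[13]=400, r--
l=1 r=12: |-13|<=|13| out[12]=169, r--
l=1 r=11: |-13|>|12| out[11]=169, l++
l=2 r=11: |-11|<=|12| out[10]=144, r--
l=2 r=10: |-11|<=|11| out[9]=121, r--
l=2 r=9: |-11|>|8| out[8]=121, l++
l=3 r=9: |-7|<=|8| out[7]=64, r--
l=3 r=8: |-7|<=|7| out[6]=49, r--
l=3 r=7: |-7|>|6| out[5]=49, l++
l=4 r=7: |1|<=|6| out[4]=36, r--
l=4 r=6: |1|<=|5| out[3]=25, r--
l=4 r=5: |1|<=|3| out[2]=9, r--

l=4, r=4, next write slot=1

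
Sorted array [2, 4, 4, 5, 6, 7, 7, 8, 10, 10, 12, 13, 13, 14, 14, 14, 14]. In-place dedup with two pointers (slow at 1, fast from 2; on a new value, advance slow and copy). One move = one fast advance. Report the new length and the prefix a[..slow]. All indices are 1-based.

length 10; prefix = [2, 4, 5, 6, 7, 8, 10, 12, 13, 14]

(s=1,f=2) a[fast]=4≠a[slow]=2 write a[2]=4 → slow++,fast++
(s=2,f=3) a[fast]=4=a[slow] dup → fast++
(s=2,f=4) a[fast]=5≠a[slow]=4 write a[3]=5 → slow++,fast++
(s=3,f=5) a[fast]=6≠a[slow]=5 write a[4]=6 → slow++,fast++
(s=4,f=6) a[fast]=7≠a[slow]=6 write a[5]=7 → slow++,fast++
(s=5,f=7) a[fast]=7=a[slow] dup → fast++
(s=5,f=8) a[fast]=8≠a[slow]=7 write a[6]=8 → slow++,fast++
(s=6,f=9) a[fast]=10≠a[slow]=8 write a[7]=10 → slow++,fast++
(s=7,f=10) a[fast]=10=a[slow] dup → fast++
(s=7,f=11) a[fast]=12≠a[slow]=10 write a[8]=12 → slow++,fast++
(s=8,f=12) a[fast]=13≠a[slow]=12 write a[9]=13 → slow++,fast++
(s=9,f=13) a[fast]=13=a[slow] dup → fast++
(s=9,f=14) a[fast]=14≠a[slow]=13 write a[10]=14 → slow++,fast++
(s=10,f=15) a[fast]=14=a[slow] dup → fast++
(s=10,f=16) a[fast]=14=a[slow] dup → fast++
(s=10,f=17) a[fast]=14=a[slow] dup → fast++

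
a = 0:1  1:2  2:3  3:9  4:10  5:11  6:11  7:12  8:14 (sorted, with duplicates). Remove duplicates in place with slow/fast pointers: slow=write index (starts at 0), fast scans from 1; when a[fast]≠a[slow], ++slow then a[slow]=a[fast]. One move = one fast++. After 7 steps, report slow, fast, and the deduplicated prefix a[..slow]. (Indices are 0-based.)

slow=6, fast=8, prefix=[1, 2, 3, 9, 10, 11, 12]

slow=0 fast=1: a[fast]=2≠a[slow]=1 write a[1]=2, slow++,fast++
slow=1 fast=2: a[fast]=3≠a[slow]=2 write a[2]=3, slow++,fast++
slow=2 fast=3: a[fast]=9≠a[slow]=3 write a[3]=9, slow++,fast++
slow=3 fast=4: a[fast]=10≠a[slow]=9 write a[4]=10, slow++,fast++
slow=4 fast=5: a[fast]=11≠a[slow]=10 write a[5]=11, slow++,fast++
slow=5 fast=6: a[fast]=11=a[slow] dup, fast++
slow=5 fast=7: a[fast]=12≠a[slow]=11 write a[6]=12, slow++,fast++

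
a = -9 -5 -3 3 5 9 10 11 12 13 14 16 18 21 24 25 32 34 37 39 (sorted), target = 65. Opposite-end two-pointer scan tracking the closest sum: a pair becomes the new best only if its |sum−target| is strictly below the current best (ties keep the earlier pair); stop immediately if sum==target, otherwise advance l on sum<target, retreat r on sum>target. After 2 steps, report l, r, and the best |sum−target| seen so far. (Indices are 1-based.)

l=3, r=20, best |Δ|=31

[1,20] -9+39=30 d=35 * → l++
[2,20] -5+39=34 d=31 * → l++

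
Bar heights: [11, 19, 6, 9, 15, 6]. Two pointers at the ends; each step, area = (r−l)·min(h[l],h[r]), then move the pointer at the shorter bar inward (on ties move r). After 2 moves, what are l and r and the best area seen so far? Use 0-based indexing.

[0,5] min(11,6)*5=30 best=30 * → r--
[0,4] min(11,15)*4=44 best=44 * → l++

l=1, r=4, best area=44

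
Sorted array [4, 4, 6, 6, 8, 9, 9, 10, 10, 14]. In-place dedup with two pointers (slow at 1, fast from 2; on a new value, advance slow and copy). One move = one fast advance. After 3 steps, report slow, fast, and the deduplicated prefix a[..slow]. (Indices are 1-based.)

slow=2, fast=5, prefix=[4, 6]

slow=1 fast=2: a[fast]=4=a[slow] dup, fast++
slow=1 fast=3: a[fast]=6≠a[slow]=4 write a[2]=6, slow++,fast++
slow=2 fast=4: a[fast]=6=a[slow] dup, fast++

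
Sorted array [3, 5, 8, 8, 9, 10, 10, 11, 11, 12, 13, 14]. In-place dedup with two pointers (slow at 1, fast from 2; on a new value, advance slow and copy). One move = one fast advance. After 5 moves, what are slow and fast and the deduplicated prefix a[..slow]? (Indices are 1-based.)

slow=1 fast=2: a[fast]=5≠a[slow]=3 write a[2]=5, slow++,fast++
slow=2 fast=3: a[fast]=8≠a[slow]=5 write a[3]=8, slow++,fast++
slow=3 fast=4: a[fast]=8=a[slow] dup, fast++
slow=3 fast=5: a[fast]=9≠a[slow]=8 write a[4]=9, slow++,fast++
slow=4 fast=6: a[fast]=10≠a[slow]=9 write a[5]=10, slow++,fast++

slow=5, fast=7, prefix=[3, 5, 8, 9, 10]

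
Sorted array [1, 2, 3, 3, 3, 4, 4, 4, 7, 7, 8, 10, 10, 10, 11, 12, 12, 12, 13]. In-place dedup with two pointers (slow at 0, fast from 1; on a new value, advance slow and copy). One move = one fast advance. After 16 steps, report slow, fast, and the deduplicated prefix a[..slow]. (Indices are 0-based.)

slow=0 fast=1: a[fast]=2≠a[slow]=1 write a[1]=2, slow++,fast++
slow=1 fast=2: a[fast]=3≠a[slow]=2 write a[2]=3, slow++,fast++
slow=2 fast=3: a[fast]=3=a[slow] dup, fast++
slow=2 fast=4: a[fast]=3=a[slow] dup, fast++
slow=2 fast=5: a[fast]=4≠a[slow]=3 write a[3]=4, slow++,fast++
slow=3 fast=6: a[fast]=4=a[slow] dup, fast++
slow=3 fast=7: a[fast]=4=a[slow] dup, fast++
slow=3 fast=8: a[fast]=7≠a[slow]=4 write a[4]=7, slow++,fast++
slow=4 fast=9: a[fast]=7=a[slow] dup, fast++
slow=4 fast=10: a[fast]=8≠a[slow]=7 write a[5]=8, slow++,fast++
slow=5 fast=11: a[fast]=10≠a[slow]=8 write a[6]=10, slow++,fast++
slow=6 fast=12: a[fast]=10=a[slow] dup, fast++
slow=6 fast=13: a[fast]=10=a[slow] dup, fast++
slow=6 fast=14: a[fast]=11≠a[slow]=10 write a[7]=11, slow++,fast++
slow=7 fast=15: a[fast]=12≠a[slow]=11 write a[8]=12, slow++,fast++
slow=8 fast=16: a[fast]=12=a[slow] dup, fast++

slow=8, fast=17, prefix=[1, 2, 3, 4, 7, 8, 10, 11, 12]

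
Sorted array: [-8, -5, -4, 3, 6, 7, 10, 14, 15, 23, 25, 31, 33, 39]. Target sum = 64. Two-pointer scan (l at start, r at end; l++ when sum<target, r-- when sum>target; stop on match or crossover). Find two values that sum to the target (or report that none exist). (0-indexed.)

(25, 39)

[0,13] -8+39=31 <64 → l++
[1,13] -5+39=34 <64 → l++
[2,13] -4+39=35 <64 → l++
[3,13] 3+39=42 <64 → l++
[4,13] 6+39=45 <64 → l++
[5,13] 7+39=46 <64 → l++
[6,13] 10+39=49 <64 → l++
[7,13] 14+39=53 <64 → l++
[8,13] 15+39=54 <64 → l++
[9,13] 23+39=62 <64 → l++
[10,13] 25+39=64 → found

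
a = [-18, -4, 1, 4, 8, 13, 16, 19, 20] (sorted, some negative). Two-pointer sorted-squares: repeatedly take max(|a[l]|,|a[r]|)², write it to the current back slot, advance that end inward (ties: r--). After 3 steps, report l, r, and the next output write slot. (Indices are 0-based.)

l=1, r=6, next write slot=5

[0,8] |-18|<=|20| out[8]=400 → r--
[0,7] |-18|<=|19| out[7]=361 → r--
[0,6] |-18|>|16| out[6]=324 → l++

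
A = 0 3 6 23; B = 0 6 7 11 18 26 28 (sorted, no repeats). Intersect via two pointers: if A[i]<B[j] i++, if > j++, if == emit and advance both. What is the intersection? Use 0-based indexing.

i=0 j=0: 0==0 emit, i++,j++
i=1 j=1: 3<6, i++
i=2 j=1: 6==6 emit, i++,j++
i=3 j=2: 23>7, j++
i=3 j=3: 23>11, j++
i=3 j=4: 23>18, j++
i=3 j=5: 23<26, i++

intersection = [0, 6]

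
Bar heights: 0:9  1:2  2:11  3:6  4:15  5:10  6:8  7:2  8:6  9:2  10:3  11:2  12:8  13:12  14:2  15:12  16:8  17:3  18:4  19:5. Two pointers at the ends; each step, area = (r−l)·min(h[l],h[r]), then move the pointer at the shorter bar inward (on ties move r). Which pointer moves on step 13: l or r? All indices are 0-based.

r

l=0 r=19: min(9,5)*19=95 best=95 *, r--
l=0 r=18: min(9,4)*18=72 best=95, r--
l=0 r=17: min(9,3)*17=51 best=95, r--
l=0 r=16: min(9,8)*16=128 best=128 *, r--
l=0 r=15: min(9,12)*15=135 best=135 *, l++
l=1 r=15: min(2,12)*14=28 best=135, l++
l=2 r=15: min(11,12)*13=143 best=143 *, l++
l=3 r=15: min(6,12)*12=72 best=143, l++
l=4 r=15: min(15,12)*11=132 best=143, r--
l=4 r=14: min(15,2)*10=20 best=143, r--
l=4 r=13: min(15,12)*9=108 best=143, r--
l=4 r=12: min(15,8)*8=64 best=143, r--
l=4 r=11: min(15,2)*7=14 best=143, r--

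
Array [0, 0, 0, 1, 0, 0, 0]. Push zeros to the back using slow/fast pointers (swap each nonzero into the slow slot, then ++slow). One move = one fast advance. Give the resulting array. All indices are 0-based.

slow=0 fast=0: a[fast]=0, fast++
slow=0 fast=1: a[fast]=0, fast++
slow=0 fast=2: a[fast]=0, fast++
slow=0 fast=3: a[fast]=1≠0 swap→a[0]=1, slow++,fast++
slow=1 fast=4: a[fast]=0, fast++
slow=1 fast=5: a[fast]=0, fast++
slow=1 fast=6: a[fast]=0, fast++

[1, 0, 0, 0, 0, 0, 0]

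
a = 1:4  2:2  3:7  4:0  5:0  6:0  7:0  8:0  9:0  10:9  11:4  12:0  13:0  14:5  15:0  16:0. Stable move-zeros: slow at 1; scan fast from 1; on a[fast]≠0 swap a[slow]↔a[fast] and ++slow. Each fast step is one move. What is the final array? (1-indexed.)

slow=1 fast=1: a[fast]=4≠0 swap→a[1]=4, slow++,fast++
slow=2 fast=2: a[fast]=2≠0 swap→a[2]=2, slow++,fast++
slow=3 fast=3: a[fast]=7≠0 swap→a[3]=7, slow++,fast++
slow=4 fast=4: a[fast]=0, fast++
slow=4 fast=5: a[fast]=0, fast++
slow=4 fast=6: a[fast]=0, fast++
slow=4 fast=7: a[fast]=0, fast++
slow=4 fast=8: a[fast]=0, fast++
slow=4 fast=9: a[fast]=0, fast++
slow=4 fast=10: a[fast]=9≠0 swap→a[4]=9, slow++,fast++
slow=5 fast=11: a[fast]=4≠0 swap→a[5]=4, slow++,fast++
slow=6 fast=12: a[fast]=0, fast++
slow=6 fast=13: a[fast]=0, fast++
slow=6 fast=14: a[fast]=5≠0 swap→a[6]=5, slow++,fast++
slow=7 fast=15: a[fast]=0, fast++
slow=7 fast=16: a[fast]=0, fast++

[4, 2, 7, 9, 4, 5, 0, 0, 0, 0, 0, 0, 0, 0, 0, 0]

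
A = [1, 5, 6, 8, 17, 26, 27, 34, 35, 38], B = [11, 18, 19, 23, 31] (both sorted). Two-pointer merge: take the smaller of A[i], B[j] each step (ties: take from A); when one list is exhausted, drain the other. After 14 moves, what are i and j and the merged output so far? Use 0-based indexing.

i=0 j=0: A[i]=1<=B[j]=11 take 1, i++
i=1 j=0: A[i]=5<=B[j]=11 take 5, i++
i=2 j=0: A[i]=6<=B[j]=11 take 6, i++
i=3 j=0: A[i]=8<=B[j]=11 take 8, i++
i=4 j=0: A[i]=17>B[j]=11 take 11, j++
i=4 j=1: A[i]=17<=B[j]=18 take 17, i++
i=5 j=1: A[i]=26>B[j]=18 take 18, j++
i=5 j=2: A[i]=26>B[j]=19 take 19, j++
i=5 j=3: A[i]=26>B[j]=23 take 23, j++
i=5 j=4: A[i]=26<=B[j]=31 take 26, i++
i=6 j=4: A[i]=27<=B[j]=31 take 27, i++
i=7 j=4: A[i]=34>B[j]=31 take 31, j++
i=7 j=5: B done, take A[i]=34, i++
i=8 j=5: B done, take A[i]=35, i++

i=9, j=5, merged so far=[1, 5, 6, 8, 11, 17, 18, 19, 23, 26, 27, 31, 34, 35]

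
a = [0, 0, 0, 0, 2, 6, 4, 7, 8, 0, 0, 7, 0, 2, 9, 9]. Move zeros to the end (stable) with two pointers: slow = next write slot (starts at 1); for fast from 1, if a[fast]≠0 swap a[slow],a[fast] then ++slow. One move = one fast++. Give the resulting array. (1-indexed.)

(s=1,f=1) a[fast]=0 → fast++
(s=1,f=2) a[fast]=0 → fast++
(s=1,f=3) a[fast]=0 → fast++
(s=1,f=4) a[fast]=0 → fast++
(s=1,f=5) a[fast]=2≠0 swap→a[1]=2 → slow++,fast++
(s=2,f=6) a[fast]=6≠0 swap→a[2]=6 → slow++,fast++
(s=3,f=7) a[fast]=4≠0 swap→a[3]=4 → slow++,fast++
(s=4,f=8) a[fast]=7≠0 swap→a[4]=7 → slow++,fast++
(s=5,f=9) a[fast]=8≠0 swap→a[5]=8 → slow++,fast++
(s=6,f=10) a[fast]=0 → fast++
(s=6,f=11) a[fast]=0 → fast++
(s=6,f=12) a[fast]=7≠0 swap→a[6]=7 → slow++,fast++
(s=7,f=13) a[fast]=0 → fast++
(s=7,f=14) a[fast]=2≠0 swap→a[7]=2 → slow++,fast++
(s=8,f=15) a[fast]=9≠0 swap→a[8]=9 → slow++,fast++
(s=9,f=16) a[fast]=9≠0 swap→a[9]=9 → slow++,fast++

[2, 6, 4, 7, 8, 7, 2, 9, 9, 0, 0, 0, 0, 0, 0, 0]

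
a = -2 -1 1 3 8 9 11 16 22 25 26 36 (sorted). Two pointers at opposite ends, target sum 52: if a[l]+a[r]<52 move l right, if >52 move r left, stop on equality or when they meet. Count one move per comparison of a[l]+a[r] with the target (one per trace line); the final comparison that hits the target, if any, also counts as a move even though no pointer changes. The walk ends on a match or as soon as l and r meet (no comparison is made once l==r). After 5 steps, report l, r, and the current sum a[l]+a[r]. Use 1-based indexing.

l=1 r=12: -2+36=34 <52, l++
l=2 r=12: -1+36=35 <52, l++
l=3 r=12: 1+36=37 <52, l++
l=4 r=12: 3+36=39 <52, l++
l=5 r=12: 8+36=44 <52, l++

l=6, r=12, sum=45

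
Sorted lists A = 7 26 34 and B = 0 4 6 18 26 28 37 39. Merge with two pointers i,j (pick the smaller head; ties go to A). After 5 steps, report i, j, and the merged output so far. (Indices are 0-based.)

i=0 j=0: A[i]=7>B[j]=0 take 0, j++
i=0 j=1: A[i]=7>B[j]=4 take 4, j++
i=0 j=2: A[i]=7>B[j]=6 take 6, j++
i=0 j=3: A[i]=7<=B[j]=18 take 7, i++
i=1 j=3: A[i]=26>B[j]=18 take 18, j++

i=1, j=4, merged so far=[0, 4, 6, 7, 18]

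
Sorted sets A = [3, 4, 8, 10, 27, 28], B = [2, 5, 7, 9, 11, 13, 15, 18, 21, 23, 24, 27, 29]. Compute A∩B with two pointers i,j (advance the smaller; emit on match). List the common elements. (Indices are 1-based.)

[i=1,j=1] 3>2 → j++
[i=1,j=2] 3<5 → i++
[i=2,j=2] 4<5 → i++
[i=3,j=2] 8>5 → j++
[i=3,j=3] 8>7 → j++
[i=3,j=4] 8<9 → i++
[i=4,j=4] 10>9 → j++
[i=4,j=5] 10<11 → i++
[i=5,j=5] 27>11 → j++
[i=5,j=6] 27>13 → j++
[i=5,j=7] 27>15 → j++
[i=5,j=8] 27>18 → j++
[i=5,j=9] 27>21 → j++
[i=5,j=10] 27>23 → j++
[i=5,j=11] 27>24 → j++
[i=5,j=12] 27==27 emit → i++,j++
[i=6,j=13] 28<29 → i++

intersection = [27]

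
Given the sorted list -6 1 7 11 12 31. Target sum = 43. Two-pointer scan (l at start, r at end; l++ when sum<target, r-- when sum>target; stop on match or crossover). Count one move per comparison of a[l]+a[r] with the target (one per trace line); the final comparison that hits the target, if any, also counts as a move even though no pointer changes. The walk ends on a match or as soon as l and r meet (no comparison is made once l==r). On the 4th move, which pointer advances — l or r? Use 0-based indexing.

[0,5] -6+31=25 <43 → l++
[1,5] 1+31=32 <43 → l++
[2,5] 7+31=38 <43 → l++
[3,5] 11+31=42 <43 → l++

l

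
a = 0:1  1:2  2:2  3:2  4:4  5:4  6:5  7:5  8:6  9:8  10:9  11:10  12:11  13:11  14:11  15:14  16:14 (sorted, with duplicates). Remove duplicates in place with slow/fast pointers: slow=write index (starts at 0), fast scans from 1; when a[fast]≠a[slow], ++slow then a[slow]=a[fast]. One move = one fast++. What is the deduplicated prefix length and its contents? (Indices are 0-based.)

slow=0 fast=1: a[fast]=2≠a[slow]=1 write a[1]=2, slow++,fast++
slow=1 fast=2: a[fast]=2=a[slow] dup, fast++
slow=1 fast=3: a[fast]=2=a[slow] dup, fast++
slow=1 fast=4: a[fast]=4≠a[slow]=2 write a[2]=4, slow++,fast++
slow=2 fast=5: a[fast]=4=a[slow] dup, fast++
slow=2 fast=6: a[fast]=5≠a[slow]=4 write a[3]=5, slow++,fast++
slow=3 fast=7: a[fast]=5=a[slow] dup, fast++
slow=3 fast=8: a[fast]=6≠a[slow]=5 write a[4]=6, slow++,fast++
slow=4 fast=9: a[fast]=8≠a[slow]=6 write a[5]=8, slow++,fast++
slow=5 fast=10: a[fast]=9≠a[slow]=8 write a[6]=9, slow++,fast++
slow=6 fast=11: a[fast]=10≠a[slow]=9 write a[7]=10, slow++,fast++
slow=7 fast=12: a[fast]=11≠a[slow]=10 write a[8]=11, slow++,fast++
slow=8 fast=13: a[fast]=11=a[slow] dup, fast++
slow=8 fast=14: a[fast]=11=a[slow] dup, fast++
slow=8 fast=15: a[fast]=14≠a[slow]=11 write a[9]=14, slow++,fast++
slow=9 fast=16: a[fast]=14=a[slow] dup, fast++

length 10; prefix = [1, 2, 4, 5, 6, 8, 9, 10, 11, 14]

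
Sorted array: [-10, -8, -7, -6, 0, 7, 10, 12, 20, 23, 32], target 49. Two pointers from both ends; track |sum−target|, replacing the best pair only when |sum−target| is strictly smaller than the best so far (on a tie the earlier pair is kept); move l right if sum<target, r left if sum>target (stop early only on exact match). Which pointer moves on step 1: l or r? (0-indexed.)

l=0 r=10: -10+32=22 d=27 *, l++

l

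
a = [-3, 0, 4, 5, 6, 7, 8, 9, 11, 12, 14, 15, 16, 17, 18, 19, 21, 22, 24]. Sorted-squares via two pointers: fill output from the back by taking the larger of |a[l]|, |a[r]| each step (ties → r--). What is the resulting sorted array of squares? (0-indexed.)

l=0 r=18: |-3|<=|24| out[18]=576, r--
l=0 r=17: |-3|<=|22| out[17]=484, r--
l=0 r=16: |-3|<=|21| out[16]=441, r--
l=0 r=15: |-3|<=|19| out[15]=361, r--
l=0 r=14: |-3|<=|18| out[14]=324, r--
l=0 r=13: |-3|<=|17| out[13]=289, r--
l=0 r=12: |-3|<=|16| out[12]=256, r--
l=0 r=11: |-3|<=|15| out[11]=225, r--
l=0 r=10: |-3|<=|14| out[10]=196, r--
l=0 r=9: |-3|<=|12| out[9]=144, r--
l=0 r=8: |-3|<=|11| out[8]=121, r--
l=0 r=7: |-3|<=|9| out[7]=81, r--
l=0 r=6: |-3|<=|8| out[6]=64, r--
l=0 r=5: |-3|<=|7| out[5]=49, r--
l=0 r=4: |-3|<=|6| out[4]=36, r--
l=0 r=3: |-3|<=|5| out[3]=25, r--
l=0 r=2: |-3|<=|4| out[2]=16, r--
l=0 r=1: |-3|>|0| out[1]=9, l++
l=1 r=1: |0|<=|0| out[0]=0, r--

[0, 9, 16, 25, 36, 49, 64, 81, 121, 144, 196, 225, 256, 289, 324, 361, 441, 484, 576]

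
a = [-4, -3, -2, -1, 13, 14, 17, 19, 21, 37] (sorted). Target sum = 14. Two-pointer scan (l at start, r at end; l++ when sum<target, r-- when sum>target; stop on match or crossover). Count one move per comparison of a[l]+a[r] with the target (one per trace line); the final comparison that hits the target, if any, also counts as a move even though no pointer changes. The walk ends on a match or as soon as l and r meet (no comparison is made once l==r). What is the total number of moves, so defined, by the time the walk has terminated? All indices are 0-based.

l=0 r=9: -4+37=33 >14, r--
l=0 r=8: -4+21=17 >14, r--
l=0 r=7: -4+19=15 >14, r--
l=0 r=6: -4+17=13 <14, l++
l=1 r=6: -3+17=14, found

5 moves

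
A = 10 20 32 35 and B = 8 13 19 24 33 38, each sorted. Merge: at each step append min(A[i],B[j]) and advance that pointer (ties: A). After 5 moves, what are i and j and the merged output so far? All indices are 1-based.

i=1 j=1: A[i]=10>B[j]=8 take 8, j++
i=1 j=2: A[i]=10<=B[j]=13 take 10, i++
i=2 j=2: A[i]=20>B[j]=13 take 13, j++
i=2 j=3: A[i]=20>B[j]=19 take 19, j++
i=2 j=4: A[i]=20<=B[j]=24 take 20, i++

i=3, j=4, merged so far=[8, 10, 13, 19, 20]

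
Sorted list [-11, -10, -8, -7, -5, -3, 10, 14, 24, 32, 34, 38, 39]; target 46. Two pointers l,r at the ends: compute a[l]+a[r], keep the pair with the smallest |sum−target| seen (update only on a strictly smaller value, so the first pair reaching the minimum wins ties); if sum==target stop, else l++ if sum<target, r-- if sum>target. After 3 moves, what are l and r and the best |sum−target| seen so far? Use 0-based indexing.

l=3, r=12, best |Δ|=15

l=0 r=12: -11+39=28 d=18 *, l++
l=1 r=12: -10+39=29 d=17 *, l++
l=2 r=12: -8+39=31 d=15 *, l++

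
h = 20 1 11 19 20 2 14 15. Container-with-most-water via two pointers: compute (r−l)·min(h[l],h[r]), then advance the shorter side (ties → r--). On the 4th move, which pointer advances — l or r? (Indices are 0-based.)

r

[0,7] min(20,15)*7=105 best=105 * → r--
[0,6] min(20,14)*6=84 best=105 → r--
[0,5] min(20,2)*5=10 best=105 → r--
[0,4] min(20,20)*4=80 best=105 → r--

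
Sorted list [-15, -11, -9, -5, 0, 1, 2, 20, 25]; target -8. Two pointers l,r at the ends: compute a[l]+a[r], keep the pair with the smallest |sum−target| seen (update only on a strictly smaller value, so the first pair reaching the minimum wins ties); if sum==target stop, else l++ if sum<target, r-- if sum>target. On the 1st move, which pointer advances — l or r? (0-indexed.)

r

[0,8] -15+25=10 d=18 * → r--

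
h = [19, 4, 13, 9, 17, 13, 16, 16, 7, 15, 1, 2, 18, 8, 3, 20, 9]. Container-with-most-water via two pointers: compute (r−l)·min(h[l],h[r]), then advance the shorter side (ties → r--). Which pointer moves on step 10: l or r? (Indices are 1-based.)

l=1 r=17: min(19,9)*16=144 best=144 *, r--
l=1 r=16: min(19,20)*15=285 best=285 *, l++
l=2 r=16: min(4,20)*14=56 best=285, l++
l=3 r=16: min(13,20)*13=169 best=285, l++
l=4 r=16: min(9,20)*12=108 best=285, l++
l=5 r=16: min(17,20)*11=187 best=285, l++
l=6 r=16: min(13,20)*10=130 best=285, l++
l=7 r=16: min(16,20)*9=144 best=285, l++
l=8 r=16: min(16,20)*8=128 best=285, l++
l=9 r=16: min(7,20)*7=49 best=285, l++

l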